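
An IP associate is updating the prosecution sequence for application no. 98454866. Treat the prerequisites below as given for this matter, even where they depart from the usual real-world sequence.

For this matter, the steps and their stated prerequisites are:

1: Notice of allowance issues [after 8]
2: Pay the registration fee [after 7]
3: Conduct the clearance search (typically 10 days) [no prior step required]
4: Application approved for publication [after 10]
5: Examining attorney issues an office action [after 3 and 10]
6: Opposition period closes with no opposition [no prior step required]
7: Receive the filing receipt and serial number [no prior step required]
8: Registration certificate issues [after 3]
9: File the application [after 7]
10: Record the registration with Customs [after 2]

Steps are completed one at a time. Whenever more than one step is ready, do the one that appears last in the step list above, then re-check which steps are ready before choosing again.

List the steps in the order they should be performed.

7 9 6 3 8 2 10 5 4 1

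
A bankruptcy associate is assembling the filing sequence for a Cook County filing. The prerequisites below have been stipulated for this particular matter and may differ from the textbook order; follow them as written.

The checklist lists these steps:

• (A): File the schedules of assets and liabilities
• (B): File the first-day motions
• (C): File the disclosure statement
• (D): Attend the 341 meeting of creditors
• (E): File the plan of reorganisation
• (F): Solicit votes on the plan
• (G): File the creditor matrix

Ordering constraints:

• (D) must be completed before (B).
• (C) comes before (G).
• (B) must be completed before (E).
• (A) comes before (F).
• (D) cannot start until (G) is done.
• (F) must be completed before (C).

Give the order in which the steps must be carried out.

(A) has no prerequisites → (A) first.
Next only (F) has its prerequisites met → (F).
Next only (C) has its prerequisites met → (C).
(G) is the only step now ready → (G).
That leaves (D) as the only ready step → (D).
(B) needed (D), now all done → (B).
Next only (E) has its prerequisites met → (E).

(A) (F) (C) (G) (D) (B) (E)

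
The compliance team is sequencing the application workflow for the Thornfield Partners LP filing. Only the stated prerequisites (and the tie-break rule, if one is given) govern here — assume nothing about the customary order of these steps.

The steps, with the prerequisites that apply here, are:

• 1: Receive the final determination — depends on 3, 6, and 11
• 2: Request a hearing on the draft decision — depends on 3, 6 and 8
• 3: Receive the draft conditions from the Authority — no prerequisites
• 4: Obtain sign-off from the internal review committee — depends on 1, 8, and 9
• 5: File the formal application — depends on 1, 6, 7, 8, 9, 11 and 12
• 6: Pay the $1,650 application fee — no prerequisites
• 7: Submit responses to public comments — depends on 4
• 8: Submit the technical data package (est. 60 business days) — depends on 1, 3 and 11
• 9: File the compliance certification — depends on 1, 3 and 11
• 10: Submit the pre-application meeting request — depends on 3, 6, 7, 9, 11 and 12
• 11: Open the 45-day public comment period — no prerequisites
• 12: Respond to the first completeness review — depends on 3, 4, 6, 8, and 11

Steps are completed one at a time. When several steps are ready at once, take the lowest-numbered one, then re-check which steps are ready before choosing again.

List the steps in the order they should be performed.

Nothing is required for 3, 6 and 11. 3 has the earlier label → 3 first.
6 and 11 are both available; 6 has the earlier label → 6.
11 is the only step now ready → 11.
1 needed 3, 6 and 11, now all done → 1.
8 and 9 are both available; 8 has the earlier label → 8.
2 now also ready, so the ready set is {2, 9}; 2 has the earlier label → 2.
9 is the only step now ready → 9.
4 needed 1, 8 and 9, now all done → 4.
7 and 12 are both available; 7 has the earlier label → 7.
That leaves 12 as the only ready step → 12.
5 and 10 are both available; 5 has the earlier label → 5.
10 needed 3, 6, 7, 9, 11 and 12, now all done → 10.

3 6 11 1 8 2 9 4 7 12 5 10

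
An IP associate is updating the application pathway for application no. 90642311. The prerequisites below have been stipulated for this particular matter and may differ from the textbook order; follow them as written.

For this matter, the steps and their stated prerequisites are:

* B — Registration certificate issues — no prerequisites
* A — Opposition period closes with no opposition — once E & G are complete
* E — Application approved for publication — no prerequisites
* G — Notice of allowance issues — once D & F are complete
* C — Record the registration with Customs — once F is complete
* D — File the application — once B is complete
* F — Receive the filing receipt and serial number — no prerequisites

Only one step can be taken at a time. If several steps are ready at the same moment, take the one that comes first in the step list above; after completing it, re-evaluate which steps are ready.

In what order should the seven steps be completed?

B, E and F have no prerequisites; B is listed earlier, so B is first.
E, D and F are all available; E is listed earlier → E.
Now D and F have their prerequisites met. D is listed earlier, so D next.
That leaves F as the only ready step → F.
G and C are both available; G is listed earlier → G.
A now also ready, so the ready set is {A, C}; A is listed earlier → A.
That leaves C as the only ready step → C.

B E D F G A C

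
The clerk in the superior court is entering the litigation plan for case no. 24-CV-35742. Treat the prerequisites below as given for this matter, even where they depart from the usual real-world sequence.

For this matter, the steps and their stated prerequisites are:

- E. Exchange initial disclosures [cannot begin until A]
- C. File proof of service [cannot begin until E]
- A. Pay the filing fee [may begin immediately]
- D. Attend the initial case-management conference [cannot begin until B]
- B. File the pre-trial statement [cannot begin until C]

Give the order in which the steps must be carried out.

A, E, C, B, D

Only A has no prerequisites, so it is first.
Next only E has its prerequisites met → E.
C needed E, now all done → C.
That leaves B as the only ready step → B.
D needed B, now all done → D.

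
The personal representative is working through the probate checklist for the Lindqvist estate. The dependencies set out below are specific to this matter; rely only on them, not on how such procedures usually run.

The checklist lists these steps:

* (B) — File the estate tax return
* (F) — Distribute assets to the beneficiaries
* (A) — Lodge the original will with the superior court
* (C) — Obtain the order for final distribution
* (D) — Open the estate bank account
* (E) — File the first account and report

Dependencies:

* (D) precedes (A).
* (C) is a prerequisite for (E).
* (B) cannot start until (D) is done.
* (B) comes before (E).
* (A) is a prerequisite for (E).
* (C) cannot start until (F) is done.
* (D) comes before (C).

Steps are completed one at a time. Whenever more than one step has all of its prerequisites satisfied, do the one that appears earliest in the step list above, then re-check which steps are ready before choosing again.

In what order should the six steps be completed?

(F) and (D) have no prerequisites; (F) is listed earlier, so (F) is first.
Next only (D) has its prerequisites met → (D).
(B), (A) and (C) are all available; (B) is listed earlier → (B).
(A) and (C) are both available; (A) is listed earlier → (A).
(C) needed (F) and (D), now all done → (C).
That leaves (E) as the only ready step → (E).

(F), (D), (B), (A), (C), (E)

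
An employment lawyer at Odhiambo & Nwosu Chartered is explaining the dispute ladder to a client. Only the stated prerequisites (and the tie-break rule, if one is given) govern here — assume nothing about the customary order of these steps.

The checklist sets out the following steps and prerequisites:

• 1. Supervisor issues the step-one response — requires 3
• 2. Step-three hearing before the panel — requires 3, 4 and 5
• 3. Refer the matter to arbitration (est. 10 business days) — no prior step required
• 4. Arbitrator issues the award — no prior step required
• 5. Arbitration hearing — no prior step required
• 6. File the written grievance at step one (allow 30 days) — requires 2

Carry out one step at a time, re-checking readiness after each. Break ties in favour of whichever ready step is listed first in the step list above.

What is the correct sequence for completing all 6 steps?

3, 1, 4, 5, 2, 6

3, 4 and 5 have no prerequisites; 3 is listed earlier, so 3 is first.
1, 4 and 5 are all available; 1 is listed earlier → 1.
Ready: 4 and 5. 4 is listed earlier → 4.
Next only 5 has its prerequisites met → 5.
2 is the only step now ready → 2.
That leaves 6 as the only ready step → 6.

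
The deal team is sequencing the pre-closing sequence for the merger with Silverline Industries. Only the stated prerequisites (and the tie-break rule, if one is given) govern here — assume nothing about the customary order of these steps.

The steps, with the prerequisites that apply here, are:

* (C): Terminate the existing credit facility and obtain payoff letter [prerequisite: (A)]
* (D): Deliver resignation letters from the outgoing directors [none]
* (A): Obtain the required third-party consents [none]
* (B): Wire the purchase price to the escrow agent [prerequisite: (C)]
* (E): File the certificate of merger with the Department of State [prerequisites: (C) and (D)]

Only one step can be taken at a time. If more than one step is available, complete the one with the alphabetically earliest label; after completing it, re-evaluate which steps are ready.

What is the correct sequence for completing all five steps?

Nothing is required for (A) and (D). (A) has the earlier label → (A) first.
(C) and (D) are both available; (C) has the earlier label → (C).
(B) now also ready, so the ready set is {(B), (D)}; (B) has the earlier label → (B).
(D) is the only step now ready → (D).
That leaves (E) as the only ready step → (E).

(A) → (C) → (B) → (D) → (E)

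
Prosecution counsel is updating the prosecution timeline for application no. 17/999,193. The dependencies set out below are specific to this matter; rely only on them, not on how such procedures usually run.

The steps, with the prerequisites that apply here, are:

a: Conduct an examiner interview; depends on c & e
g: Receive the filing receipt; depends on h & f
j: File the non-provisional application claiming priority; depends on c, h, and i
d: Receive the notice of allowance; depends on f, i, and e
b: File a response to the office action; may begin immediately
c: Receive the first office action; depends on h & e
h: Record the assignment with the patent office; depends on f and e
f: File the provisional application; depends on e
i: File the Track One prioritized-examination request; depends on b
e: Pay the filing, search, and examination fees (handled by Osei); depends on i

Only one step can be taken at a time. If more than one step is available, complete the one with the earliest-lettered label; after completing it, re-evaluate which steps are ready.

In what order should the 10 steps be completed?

b → i → e → f → d → h → c → a → g → j

Only b has no prerequisites, so it is first.
i needed b, now all done → i.
e is the only step now ready → e.
f needed e, now all done → f.
Now d and h have their prerequisites met. d has the earlier label, so d next.
h needed e and f, now all done → h.
Now c and g have their prerequisites met. c has the earlier label, so c next.
a, g and j are all available; a has the earlier label → a.
g and j are both available; g has the earlier label → g.
Next only j has its prerequisites met → j.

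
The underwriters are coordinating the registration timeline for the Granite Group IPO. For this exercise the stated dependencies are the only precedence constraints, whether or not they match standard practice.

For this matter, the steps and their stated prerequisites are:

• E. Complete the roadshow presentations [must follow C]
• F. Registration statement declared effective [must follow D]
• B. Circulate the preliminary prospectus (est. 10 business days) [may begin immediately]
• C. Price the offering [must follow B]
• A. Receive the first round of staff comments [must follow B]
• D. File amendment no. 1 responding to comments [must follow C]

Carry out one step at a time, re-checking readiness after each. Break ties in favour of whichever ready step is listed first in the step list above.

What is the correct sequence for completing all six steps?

B has no prerequisites → B first.
C and A are both available; C is listed earlier → C.
Now E, A and D have their prerequisites met. E is listed earlier, so E next.
A and D are both available; A is listed earlier → A.
D is the only step now ready → D.
F is the only step now ready → F.

B, C, E, A, D, F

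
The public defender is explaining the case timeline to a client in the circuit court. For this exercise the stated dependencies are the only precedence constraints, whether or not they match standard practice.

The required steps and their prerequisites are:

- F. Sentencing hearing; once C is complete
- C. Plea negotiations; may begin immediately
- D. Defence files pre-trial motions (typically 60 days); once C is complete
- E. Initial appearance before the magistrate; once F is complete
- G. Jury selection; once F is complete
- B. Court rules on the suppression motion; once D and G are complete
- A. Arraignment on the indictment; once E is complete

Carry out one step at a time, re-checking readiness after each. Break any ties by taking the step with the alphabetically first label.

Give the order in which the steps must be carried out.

C → D → F → E → A → G → B

C has no prerequisites → C first.
D and F are both available; D has the earlier label → D.
Next only F has its prerequisites met → F.
Now E and G have their prerequisites met. E has the earlier label, so E next.
Ready: A and G. A has the earlier label → A.
Next only G has its prerequisites met → G.
B is the only step now ready → B.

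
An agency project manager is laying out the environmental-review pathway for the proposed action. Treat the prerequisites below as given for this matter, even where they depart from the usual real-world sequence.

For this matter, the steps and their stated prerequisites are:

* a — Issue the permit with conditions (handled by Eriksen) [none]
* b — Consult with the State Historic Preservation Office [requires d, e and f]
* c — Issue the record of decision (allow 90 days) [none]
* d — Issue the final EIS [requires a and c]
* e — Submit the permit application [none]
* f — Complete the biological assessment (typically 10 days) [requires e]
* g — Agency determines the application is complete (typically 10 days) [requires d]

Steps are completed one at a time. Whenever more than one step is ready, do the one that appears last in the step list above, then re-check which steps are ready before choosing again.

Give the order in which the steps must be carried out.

Nothing is required for e, c and a. e is listed later → e first.
f, c and a are all available; f is listed later → f.
Now c and a have their prerequisites met. c is listed later, so c next.
Next only a has its prerequisites met → a.
That leaves d as the only ready step → d.
g and b are both available; g is listed later → g.
b needed f, e and d, now all done → b.

e, f, c, a, d, g, b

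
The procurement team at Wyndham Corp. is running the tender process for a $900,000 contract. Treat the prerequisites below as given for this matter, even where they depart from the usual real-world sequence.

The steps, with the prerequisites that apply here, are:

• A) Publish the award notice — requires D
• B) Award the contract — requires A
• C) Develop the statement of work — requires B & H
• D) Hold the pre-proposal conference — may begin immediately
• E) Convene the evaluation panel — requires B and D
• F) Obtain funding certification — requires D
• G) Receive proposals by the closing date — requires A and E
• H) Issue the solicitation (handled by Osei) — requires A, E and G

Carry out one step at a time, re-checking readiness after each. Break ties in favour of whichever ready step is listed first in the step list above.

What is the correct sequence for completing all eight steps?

Only D has no prerequisites, so it is first.
Ready: A and F. A is listed earlier → A.
Now B and F have their prerequisites met. B is listed earlier, so B next.
E now also ready, so the ready set is {E, F}; E is listed earlier → E.
G now also ready, so the ready set is {F, G}; F is listed earlier → F.
G needed A and E, now all done → G.
H needed A, E and G, now all done → H.
C is the only step now ready → C.

D A B E F G H C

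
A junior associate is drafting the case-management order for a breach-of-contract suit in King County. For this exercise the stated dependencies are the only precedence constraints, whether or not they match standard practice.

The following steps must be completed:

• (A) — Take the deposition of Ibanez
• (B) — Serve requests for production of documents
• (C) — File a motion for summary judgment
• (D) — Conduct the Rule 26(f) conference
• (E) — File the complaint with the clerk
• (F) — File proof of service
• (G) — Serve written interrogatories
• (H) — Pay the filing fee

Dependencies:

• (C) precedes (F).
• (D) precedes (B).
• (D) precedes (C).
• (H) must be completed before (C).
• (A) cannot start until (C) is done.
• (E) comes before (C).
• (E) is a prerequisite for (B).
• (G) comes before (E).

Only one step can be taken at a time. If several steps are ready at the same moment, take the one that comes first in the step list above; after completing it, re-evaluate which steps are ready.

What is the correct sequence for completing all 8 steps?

(D), (G), (E), (B), (H), (C), (A), (F)

(D), (G) and (H) have no prerequisites; (D) is listed earlier, so (D) is first.
Ready: (G) and (H). (G) is listed earlier → (G).
Ready: (E) and (H). (E) is listed earlier → (E).
Ready: (B) and (H). (B) is listed earlier → (B).
That leaves (H) as the only ready step → (H).
(C) needed (D), (E) and (H), now all done → (C).
Ready: (A) and (F). (A) is listed earlier → (A).
That leaves (F) as the only ready step → (F).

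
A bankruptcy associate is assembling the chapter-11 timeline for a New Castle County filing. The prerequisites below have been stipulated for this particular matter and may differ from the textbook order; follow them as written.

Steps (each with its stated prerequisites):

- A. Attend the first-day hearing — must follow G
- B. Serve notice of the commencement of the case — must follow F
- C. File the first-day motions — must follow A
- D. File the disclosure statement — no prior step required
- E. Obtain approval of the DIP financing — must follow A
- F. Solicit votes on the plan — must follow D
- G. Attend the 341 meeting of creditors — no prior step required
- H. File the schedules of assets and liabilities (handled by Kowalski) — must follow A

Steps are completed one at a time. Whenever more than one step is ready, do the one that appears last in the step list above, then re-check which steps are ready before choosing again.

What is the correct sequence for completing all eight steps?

G, D, F, B, A, H, E, C

G and D have no prerequisites; G is listed later, so G is first.
Now D and A have their prerequisites met. D is listed later, so D next.
F now also ready, so the ready set is {F, A}; F is listed later → F.
B now also ready, so the ready set is {B, A}; B is listed later → B.
That leaves A as the only ready step → A.
Now H, E and C have their prerequisites met. H is listed later, so H next.
Now E and C have their prerequisites met. E is listed later, so E next.
C needed A, now all done → C.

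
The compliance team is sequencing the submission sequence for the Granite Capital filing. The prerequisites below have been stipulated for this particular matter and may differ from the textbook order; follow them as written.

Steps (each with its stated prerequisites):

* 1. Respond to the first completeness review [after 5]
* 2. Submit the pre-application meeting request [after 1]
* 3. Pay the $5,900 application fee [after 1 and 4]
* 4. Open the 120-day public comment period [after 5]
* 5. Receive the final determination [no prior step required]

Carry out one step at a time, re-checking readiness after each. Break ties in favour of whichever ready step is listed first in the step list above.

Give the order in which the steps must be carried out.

Only 5 has no prerequisites, so it is first.
Now 1 and 4 have their prerequisites met. 1 is listed earlier, so 1 next.
Now 2 and 4 have their prerequisites met. 2 is listed earlier, so 2 next.
Next only 4 has its prerequisites met → 4.
3 is the only step now ready → 3.

5, 1, 2, 4, 3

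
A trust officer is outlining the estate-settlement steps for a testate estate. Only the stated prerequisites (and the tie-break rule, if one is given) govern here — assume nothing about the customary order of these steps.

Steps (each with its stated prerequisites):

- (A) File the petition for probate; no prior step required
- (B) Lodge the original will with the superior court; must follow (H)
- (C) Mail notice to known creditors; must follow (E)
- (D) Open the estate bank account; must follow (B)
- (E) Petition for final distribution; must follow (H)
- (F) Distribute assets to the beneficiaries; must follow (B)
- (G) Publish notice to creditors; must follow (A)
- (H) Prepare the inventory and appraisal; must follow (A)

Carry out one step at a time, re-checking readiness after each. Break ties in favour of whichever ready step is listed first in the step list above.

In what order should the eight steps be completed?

(A), (G), (H), (B), (D), (E), (C), (F)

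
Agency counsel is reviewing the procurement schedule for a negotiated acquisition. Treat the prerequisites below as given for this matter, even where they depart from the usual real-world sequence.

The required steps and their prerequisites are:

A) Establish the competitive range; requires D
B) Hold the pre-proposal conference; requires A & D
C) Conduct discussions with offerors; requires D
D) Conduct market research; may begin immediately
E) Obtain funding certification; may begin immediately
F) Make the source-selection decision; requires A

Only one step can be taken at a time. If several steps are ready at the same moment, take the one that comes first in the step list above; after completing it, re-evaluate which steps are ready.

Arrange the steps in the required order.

D and E have no prerequisites; D is listed earlier, so D is first.
Now A, C and E have their prerequisites met. A is listed earlier, so A next.
Now B, C, E and F have their prerequisites met. B is listed earlier, so B next.
Now C, E and F have their prerequisites met. C is listed earlier, so C next.
Now E and F have their prerequisites met. E is listed earlier, so E next.
F is the only step now ready → F.

D A B C E F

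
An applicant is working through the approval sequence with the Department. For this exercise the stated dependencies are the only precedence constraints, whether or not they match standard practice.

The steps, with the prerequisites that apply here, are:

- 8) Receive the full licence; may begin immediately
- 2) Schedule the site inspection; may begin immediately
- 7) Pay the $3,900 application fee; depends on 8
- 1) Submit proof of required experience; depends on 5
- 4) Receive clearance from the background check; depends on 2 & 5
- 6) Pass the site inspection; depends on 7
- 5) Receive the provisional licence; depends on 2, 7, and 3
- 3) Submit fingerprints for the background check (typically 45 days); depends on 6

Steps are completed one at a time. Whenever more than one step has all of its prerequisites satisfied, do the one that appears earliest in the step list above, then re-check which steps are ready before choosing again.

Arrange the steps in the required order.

8 and 2 have no prerequisites; 8 is listed earlier, so 8 is first.
Now 2 and 7 have their prerequisites met. 2 is listed earlier, so 2 next.
That leaves 7 as the only ready step → 7.
6 needed 7, now all done → 6.
That leaves 3 as the only ready step → 3.
5 is the only step now ready → 5.
Now 1 and 4 have their prerequisites met. 1 is listed earlier, so 1 next.
4 needed 2 and 5, now all done → 4.

8 2 7 6 3 5 1 4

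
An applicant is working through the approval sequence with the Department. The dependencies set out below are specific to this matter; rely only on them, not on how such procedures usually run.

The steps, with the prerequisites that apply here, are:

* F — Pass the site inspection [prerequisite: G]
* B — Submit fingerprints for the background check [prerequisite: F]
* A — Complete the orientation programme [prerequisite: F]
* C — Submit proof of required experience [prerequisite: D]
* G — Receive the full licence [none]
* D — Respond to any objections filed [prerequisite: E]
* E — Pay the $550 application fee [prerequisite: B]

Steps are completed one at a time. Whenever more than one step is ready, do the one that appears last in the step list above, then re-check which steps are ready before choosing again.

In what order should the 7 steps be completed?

Only G has no prerequisites, so it is first.
Next only F has its prerequisites met → F.
A and B are both available; A is listed later → A.
That leaves B as the only ready step → B.
E needed B, now all done → E.
That leaves D as the only ready step → D.
That leaves C as the only ready step → C.

G → F → A → B → E → D → C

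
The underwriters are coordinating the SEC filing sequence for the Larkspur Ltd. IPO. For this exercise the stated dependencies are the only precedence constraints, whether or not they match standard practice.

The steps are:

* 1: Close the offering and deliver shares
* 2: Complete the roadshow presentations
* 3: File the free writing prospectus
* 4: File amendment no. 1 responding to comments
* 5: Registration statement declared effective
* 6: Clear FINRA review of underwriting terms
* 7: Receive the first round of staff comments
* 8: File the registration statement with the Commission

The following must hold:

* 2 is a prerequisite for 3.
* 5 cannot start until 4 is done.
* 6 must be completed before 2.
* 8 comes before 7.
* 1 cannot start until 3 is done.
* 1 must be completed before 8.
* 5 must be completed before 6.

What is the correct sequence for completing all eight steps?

4, 5, 6, 2, 3, 1, 8, 7

4 has no prerequisites → 4 first.
5 needed 4, now all done → 5.
Next only 6 has its prerequisites met → 6.
2 needed 6, now all done → 2.
3 needed 2, now all done → 3.
That leaves 1 as the only ready step → 1.
Next only 8 has its prerequisites met → 8.
7 needed 8, now all done → 7.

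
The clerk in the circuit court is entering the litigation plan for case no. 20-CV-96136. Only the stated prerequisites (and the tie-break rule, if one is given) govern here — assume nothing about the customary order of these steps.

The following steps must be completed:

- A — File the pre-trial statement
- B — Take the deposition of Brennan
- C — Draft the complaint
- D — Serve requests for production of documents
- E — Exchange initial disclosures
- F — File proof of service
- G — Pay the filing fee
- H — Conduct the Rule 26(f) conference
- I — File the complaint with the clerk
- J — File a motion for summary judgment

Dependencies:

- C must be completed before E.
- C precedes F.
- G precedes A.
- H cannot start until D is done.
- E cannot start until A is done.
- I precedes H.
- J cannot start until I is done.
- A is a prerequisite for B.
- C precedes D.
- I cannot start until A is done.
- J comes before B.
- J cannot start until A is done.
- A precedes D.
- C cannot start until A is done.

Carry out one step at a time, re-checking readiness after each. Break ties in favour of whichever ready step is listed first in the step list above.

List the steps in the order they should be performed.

G A C D E F I H J B

G is the only step with nothing outstanding, so it goes first.
That leaves A as the only ready step → A.
Now C and I have their prerequisites met. C is listed earlier, so C next.
D, E and F now also ready, so the ready set is {D, E, F, I}; D is listed earlier → D.
E, F and I are all available; E is listed earlier → E.
Ready: F and I. F is listed earlier → F.
That leaves I as the only ready step → I.
H and J are both available; H is listed earlier → H.
J is the only step now ready → J.
That leaves B as the only ready step → B.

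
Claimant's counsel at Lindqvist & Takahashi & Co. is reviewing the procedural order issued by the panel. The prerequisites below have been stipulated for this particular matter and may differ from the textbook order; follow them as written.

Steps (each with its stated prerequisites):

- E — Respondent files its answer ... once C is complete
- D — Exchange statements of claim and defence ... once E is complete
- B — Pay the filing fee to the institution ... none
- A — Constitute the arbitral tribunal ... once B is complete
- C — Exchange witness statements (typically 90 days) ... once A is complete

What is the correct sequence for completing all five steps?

B A C E D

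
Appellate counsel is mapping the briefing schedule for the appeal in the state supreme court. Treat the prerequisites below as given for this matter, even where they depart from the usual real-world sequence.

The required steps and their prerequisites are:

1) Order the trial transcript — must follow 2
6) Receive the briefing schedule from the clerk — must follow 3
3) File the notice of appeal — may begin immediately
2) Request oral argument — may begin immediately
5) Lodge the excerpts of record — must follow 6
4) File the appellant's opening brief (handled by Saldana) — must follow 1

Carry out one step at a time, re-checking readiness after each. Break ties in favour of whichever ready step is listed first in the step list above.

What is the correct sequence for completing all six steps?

3, 6, 2, 1, 5, 4

Nothing is required for 3 and 2. 3 is listed earlier → 3 first.
6 now also ready, so the ready set is {6, 2}; 6 is listed earlier → 6.
2 and 5 are both available; 2 is listed earlier → 2.
1 now also ready, so the ready set is {1, 5}; 1 is listed earlier → 1.
5 and 4 are both available; 5 is listed earlier → 5.
4 is the only step now ready → 4.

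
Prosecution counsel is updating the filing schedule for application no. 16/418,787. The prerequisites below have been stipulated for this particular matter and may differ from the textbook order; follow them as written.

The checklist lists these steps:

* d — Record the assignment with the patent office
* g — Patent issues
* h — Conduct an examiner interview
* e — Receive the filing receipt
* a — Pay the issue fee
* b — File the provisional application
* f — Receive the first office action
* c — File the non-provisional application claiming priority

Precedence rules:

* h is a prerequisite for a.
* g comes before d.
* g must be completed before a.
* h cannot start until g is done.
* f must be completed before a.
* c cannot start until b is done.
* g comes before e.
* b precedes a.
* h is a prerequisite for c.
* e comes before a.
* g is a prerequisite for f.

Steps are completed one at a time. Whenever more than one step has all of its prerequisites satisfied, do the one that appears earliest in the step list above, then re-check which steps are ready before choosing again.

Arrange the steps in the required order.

g d h e b f a c

Nothing is required for g and b. g is listed earlier → g first.
Ready: d, h, e, b and f. d is listed earlier → d.
h, e, b and f are all available; h is listed earlier → h.
e, b and f are all available; e is listed earlier → e.
b and f are both available; b is listed earlier → b.
c now also ready, so the ready set is {f, c}; f is listed earlier → f.
a and c are both available; a is listed earlier → a.
Next only c has its prerequisites met → c.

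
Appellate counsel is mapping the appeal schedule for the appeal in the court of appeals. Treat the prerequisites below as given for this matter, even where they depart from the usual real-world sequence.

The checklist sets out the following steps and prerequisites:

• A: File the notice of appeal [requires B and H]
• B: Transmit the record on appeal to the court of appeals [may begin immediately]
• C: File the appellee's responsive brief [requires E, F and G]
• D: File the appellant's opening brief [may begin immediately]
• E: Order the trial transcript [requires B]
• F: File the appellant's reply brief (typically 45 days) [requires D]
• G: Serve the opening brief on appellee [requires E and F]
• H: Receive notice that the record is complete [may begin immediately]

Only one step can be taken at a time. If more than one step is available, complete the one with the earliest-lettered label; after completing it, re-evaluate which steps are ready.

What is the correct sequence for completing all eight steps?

B D E F G C H A

Nothing is required for B, D and H. B has the earlier label → B first.
Ready: D, E and H. D has the earlier label → D.
Ready: E, F and H. E has the earlier label → E.
F and H are both available; F has the earlier label → F.
G now also ready, so the ready set is {G, H}; G has the earlier label → G.
C and H are both available; C has the earlier label → C.
Next only H has its prerequisites met → H.
A needed B and H, now all done → A.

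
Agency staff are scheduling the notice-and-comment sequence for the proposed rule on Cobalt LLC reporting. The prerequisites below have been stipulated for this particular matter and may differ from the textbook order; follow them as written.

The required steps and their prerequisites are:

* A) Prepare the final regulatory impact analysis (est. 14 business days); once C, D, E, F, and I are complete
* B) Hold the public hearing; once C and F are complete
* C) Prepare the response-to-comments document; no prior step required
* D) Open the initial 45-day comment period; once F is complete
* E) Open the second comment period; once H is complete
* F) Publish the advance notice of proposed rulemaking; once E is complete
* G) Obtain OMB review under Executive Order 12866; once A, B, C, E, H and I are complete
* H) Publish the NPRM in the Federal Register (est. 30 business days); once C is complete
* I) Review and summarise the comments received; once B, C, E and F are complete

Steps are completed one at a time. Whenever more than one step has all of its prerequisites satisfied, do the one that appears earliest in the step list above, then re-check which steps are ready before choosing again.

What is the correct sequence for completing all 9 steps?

C, H, E, F, B, D, I, A, G

C is the only step with nothing outstanding, so it goes first.
H needed C, now all done → H.
That leaves E as the only ready step → E.
F needed E, now all done → F.
Now B and D have their prerequisites met. B is listed earlier, so B next.
Now D and I have their prerequisites met. D is listed earlier, so D next.
I needed B, C, E and F, now all done → I.
Next only A has its prerequisites met → A.
G is the only step now ready → G.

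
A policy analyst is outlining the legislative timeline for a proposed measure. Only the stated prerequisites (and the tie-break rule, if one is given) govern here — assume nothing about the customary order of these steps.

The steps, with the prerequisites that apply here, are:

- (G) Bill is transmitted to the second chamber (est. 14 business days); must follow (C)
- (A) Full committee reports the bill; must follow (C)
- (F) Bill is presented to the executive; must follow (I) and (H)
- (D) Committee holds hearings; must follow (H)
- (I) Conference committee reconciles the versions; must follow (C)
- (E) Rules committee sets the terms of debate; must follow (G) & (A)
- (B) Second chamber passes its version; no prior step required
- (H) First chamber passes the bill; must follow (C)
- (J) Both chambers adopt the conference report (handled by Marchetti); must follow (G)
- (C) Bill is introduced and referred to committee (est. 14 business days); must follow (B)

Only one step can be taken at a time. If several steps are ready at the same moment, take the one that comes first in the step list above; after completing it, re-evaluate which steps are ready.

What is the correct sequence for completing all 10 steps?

(B) (C) (G) (A) (I) (E) (H) (F) (D) (J)

(B) is the only step with nothing outstanding, so it goes first.
(C) is the only step now ready → (C).
Now (G), (A), (I) and (H) have their prerequisites met. (G) is listed earlier, so (G) next.
(J) now also ready, so the ready set is {(A), (I), (H), (J)}; (A) is listed earlier → (A).
(E) now also ready, so the ready set is {(I), (E), (H), (J)}; (I) is listed earlier → (I).
Ready: (E), (H) and (J). (E) is listed earlier → (E).
Now (H) and (J) have their prerequisites met. (H) is listed earlier, so (H) next.
(F) and (D) now also ready, so the ready set is {(F), (D), (J)}; (F) is listed earlier → (F).
Now (D) and (J) have their prerequisites met. (D) is listed earlier, so (D) next.
That leaves (J) as the only ready step → (J).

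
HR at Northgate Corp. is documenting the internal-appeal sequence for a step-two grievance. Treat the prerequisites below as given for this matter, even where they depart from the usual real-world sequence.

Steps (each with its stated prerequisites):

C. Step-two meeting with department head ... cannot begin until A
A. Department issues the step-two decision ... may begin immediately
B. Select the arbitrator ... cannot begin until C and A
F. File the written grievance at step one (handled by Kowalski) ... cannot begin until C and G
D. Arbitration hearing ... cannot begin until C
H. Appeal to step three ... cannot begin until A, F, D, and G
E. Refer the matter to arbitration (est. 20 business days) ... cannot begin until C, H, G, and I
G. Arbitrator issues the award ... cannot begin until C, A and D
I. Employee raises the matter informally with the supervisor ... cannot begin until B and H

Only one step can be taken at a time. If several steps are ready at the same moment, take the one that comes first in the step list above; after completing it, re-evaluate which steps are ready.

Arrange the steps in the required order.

A, C, B, D, G, F, H, I, E

A has no prerequisites → A first.
C needed A, now all done → C.
Ready: B and D. B is listed earlier → B.
D needed C, now all done → D.
That leaves G as the only ready step → G.
F is the only step now ready → F.
H needed A, F, D and G, now all done → H.
That leaves I as the only ready step → I.
Next only E has its prerequisites met → E.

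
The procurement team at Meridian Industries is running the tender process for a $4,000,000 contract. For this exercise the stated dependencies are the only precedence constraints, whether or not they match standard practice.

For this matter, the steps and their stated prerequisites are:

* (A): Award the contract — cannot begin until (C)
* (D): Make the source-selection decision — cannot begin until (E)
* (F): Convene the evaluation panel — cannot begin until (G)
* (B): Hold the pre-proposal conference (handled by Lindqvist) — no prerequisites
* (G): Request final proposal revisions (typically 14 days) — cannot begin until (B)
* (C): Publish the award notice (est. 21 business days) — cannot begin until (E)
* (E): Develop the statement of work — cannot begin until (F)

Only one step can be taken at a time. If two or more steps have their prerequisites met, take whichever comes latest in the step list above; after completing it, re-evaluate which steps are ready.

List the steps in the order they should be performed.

Only (B) has no prerequisites, so it is first.
Next only (G) has its prerequisites met → (G).
(F) needed (G), now all done → (F).
Next only (E) has its prerequisites met → (E).
(C) and (D) are both available; (C) is listed later → (C).
Now (D) and (A) have their prerequisites met. (D) is listed later, so (D) next.
(A) is the only step now ready → (A).

(B) (G) (F) (E) (C) (D) (A)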